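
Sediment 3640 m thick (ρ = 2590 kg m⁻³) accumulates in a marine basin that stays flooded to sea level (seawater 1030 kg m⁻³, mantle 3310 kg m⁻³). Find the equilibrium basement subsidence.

Submarine loading: the sediment displaces seawater, and the subsidence is in turn flooded, so s (ρ_m − ρ_w) = t (ρ_sed − ρ_w).
s = 3640 m × (2590 − 1030) / (3310 − 1030) = 2490 m.

2490 m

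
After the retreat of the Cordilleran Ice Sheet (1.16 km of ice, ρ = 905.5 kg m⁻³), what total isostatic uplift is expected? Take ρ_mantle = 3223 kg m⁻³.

0.326 km

Removing the load lets mantle flow back in; uplift u satisfies ρ_ice t = ρ_m u.
u = t ρ_ice/ρ_m = 1.16 km × 905.5/3223 = 0.326 km.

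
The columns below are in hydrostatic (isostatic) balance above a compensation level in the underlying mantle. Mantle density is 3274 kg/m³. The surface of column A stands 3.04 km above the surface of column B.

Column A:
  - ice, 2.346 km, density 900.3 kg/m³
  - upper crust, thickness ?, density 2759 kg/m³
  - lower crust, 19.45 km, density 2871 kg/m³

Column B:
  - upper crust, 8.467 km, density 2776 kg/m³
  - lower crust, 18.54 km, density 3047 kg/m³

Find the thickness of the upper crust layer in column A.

9.65 km

Take the compensation level at the base of the deeper column (depth z_c below the surface of column A) and equate Σ ρ_i t_i down to z_c; mantle fills any gap and the z_c terms cancel.
Column A: 2.346×900.3 + x×2759 + 19.45×2871 + (z_c − 21.796 − x)×3274
Column B: 3.04×0 + 8.467×2776 + 18.54×3047 + (z_c − 3.04 − 27.007)×3274
The z_c×3274 term appears on both sides and cancels. Collect the known terms of each column as K = Σ(ρt)_known − 3274 × (depth of known layers): K_A = 57953.0538 − 3274×21.796 = −13407.0502; K_B = 79995.772 − 3274×(3.04 + 27.007) = −18378.106.
Balance: K_A − x×(3274 − 2759) = K_B, so x = (K_A − K_B)/(3274 − 2759) = 4971.06/515 = 9.65 km.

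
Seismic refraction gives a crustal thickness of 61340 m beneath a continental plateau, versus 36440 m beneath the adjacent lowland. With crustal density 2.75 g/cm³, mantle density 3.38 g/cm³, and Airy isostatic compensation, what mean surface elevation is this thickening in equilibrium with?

Excess crust Δ = 61340 m − 36440 m = 24900 m, split between elevation h and root r with h + r = Δ.
Airy balance ρ_c h = (ρ_m − ρ_c) r gives r = h ρ_c/(ρ_m − ρ_c), so h (1 + ρ_c/(ρ_m − ρ_c)) = Δ, i.e. h = Δ (ρ_m − ρ_c)/ρ_m.
h = 24900 m × 0.63/3.38 = 4640 m.

4640 m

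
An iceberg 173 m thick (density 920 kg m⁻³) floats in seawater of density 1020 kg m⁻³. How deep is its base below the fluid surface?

156 m

Draft d = t ρ_obj/ρ_fluid = 173 m × 920/1020 = 156 m.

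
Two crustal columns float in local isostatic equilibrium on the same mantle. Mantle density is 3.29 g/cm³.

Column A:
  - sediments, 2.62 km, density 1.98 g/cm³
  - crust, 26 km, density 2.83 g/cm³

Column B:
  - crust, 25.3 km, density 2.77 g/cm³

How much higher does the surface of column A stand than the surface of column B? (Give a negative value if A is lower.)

For any compensation level in the mantle, the mantle terms cancel and isostasy reduces to e = (Σt_A − Σt_B) − (Σ(ρt)_A − Σ(ρt)_B) / ρ_m.
Σt_A = 28.62 km; Σt_B = 25.3 km; Σ(ρt)_A = 78.7676; Σ(ρt)_B = 70.081 (in km·g/cm³).
e = (28.62 − 25.3) − (78.7676 − 70.081) / 3.29 = 0.68 km.

0.68 km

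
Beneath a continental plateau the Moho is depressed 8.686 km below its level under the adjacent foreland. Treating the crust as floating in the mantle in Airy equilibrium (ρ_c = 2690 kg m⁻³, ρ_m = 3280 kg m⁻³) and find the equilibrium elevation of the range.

1.91 km

Balancing pressure at the compensation depth: ρ_c h = (ρ_m − ρ_c) r.
h = r (ρ_m − ρ_c) / ρ_c = 8.686 km × (3280 − 2690) / 2690 = 1.91 km.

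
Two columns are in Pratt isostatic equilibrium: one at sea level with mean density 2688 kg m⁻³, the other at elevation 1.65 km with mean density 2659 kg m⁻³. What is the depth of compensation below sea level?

ρ_ref D = ρ (D + h) → D (ρ_ref − ρ) = ρ h.
D = ρ h/(ρ_ref − ρ) = 2659 × 1.65 km/(2688 − 2659) = 151 km.

151 km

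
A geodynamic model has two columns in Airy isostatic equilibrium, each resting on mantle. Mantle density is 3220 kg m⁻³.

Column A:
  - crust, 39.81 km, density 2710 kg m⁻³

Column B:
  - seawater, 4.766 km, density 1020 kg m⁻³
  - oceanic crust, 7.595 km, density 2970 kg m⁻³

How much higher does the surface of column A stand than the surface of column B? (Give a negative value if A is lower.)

For any compensation level in the mantle, the mantle terms cancel and isostasy reduces to e = (Σt_A − Σt_B) − (Σ(ρt)_A − Σ(ρt)_B) / ρ_m.
Σt_A = 39.81 km; Σt_B = 12.361 km; Σ(ρt)_A = 107885.1; Σ(ρt)_B = 27418.47 (in km·kg m⁻³).
e = (39.81 − 12.361) − (107885.1 − 27418.47) / 3220 = 2.46 km.

2.46 km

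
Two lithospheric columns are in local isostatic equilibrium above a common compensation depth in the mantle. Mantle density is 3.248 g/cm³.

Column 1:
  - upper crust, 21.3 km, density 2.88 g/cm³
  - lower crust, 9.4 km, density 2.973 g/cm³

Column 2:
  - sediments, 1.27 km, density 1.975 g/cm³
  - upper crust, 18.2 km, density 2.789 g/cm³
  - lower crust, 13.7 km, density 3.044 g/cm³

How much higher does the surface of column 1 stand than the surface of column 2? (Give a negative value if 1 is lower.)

For any compensation level in the mantle, the mantle terms cancel and isostasy reduces to e = (Σt_1 − Σt_2) − (Σ(ρt)_1 − Σ(ρt)_2) / ρ_m.
Σt_1 = 30.7 km; Σt_2 = 33.17 km; Σ(ρt)_1 = 89.2902; Σ(ρt)_2 = 94.97085 (in km·g/cm³).
e = (30.7 − 33.17) − (89.2902 − 94.97085) / 3.248 = −0.721 km.

−0.721 km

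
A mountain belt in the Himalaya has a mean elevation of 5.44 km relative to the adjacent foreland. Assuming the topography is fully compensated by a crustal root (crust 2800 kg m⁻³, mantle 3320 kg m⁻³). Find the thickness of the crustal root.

29.3 km

Equating mass per unit area of the two columns: the weight of the topography is balanced by the buoyancy of the root, ρ_c h = (ρ_m − ρ_c) r.
r = h · ρ_c / (ρ_m − ρ_c) = 5.44 km × 2800 / (3320 − 2800) = 29.3 km.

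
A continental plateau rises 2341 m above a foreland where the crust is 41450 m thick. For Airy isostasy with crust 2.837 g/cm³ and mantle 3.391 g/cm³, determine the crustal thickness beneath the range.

Root depth r = h ρ_c / (ρ_m − ρ_c) = 2341 m × 2.837 / 0.554 = 11990 m.
Total thickness = T + h + r = 41450 m + 2341 m + 11990 m = 55800 m.

55800 m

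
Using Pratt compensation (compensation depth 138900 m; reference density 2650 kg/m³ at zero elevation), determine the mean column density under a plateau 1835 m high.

2620 kg/m³

Pratt balance: ρ_ref D = ρ (D + h).
ρ = ρ_ref D/(D + h) = 2650 × 138900 m/(138900 m + 1835 m) = 2620 kg/m³.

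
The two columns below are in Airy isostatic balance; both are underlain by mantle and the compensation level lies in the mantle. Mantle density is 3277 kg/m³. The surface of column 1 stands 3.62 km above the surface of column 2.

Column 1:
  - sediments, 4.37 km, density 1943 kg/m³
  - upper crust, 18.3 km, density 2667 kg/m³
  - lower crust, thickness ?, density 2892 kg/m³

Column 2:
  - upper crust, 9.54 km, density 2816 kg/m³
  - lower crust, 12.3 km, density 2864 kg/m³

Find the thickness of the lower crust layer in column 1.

Take the compensation level at the base of the deeper column (depth z_c below the surface of column 1) and equate Σ ρ_i t_i down to z_c; mantle fills any gap and the z_c terms cancel.
Column 1: 4.37×1943 + 18.3×2667 + x×2892 + (z_c − 22.67 − x)×3277
Column 2: 3.62×0 + 9.54×2816 + 12.3×2864 + (z_c − 3.62 − 21.84)×3277
The z_c×3277 term appears on both sides and cancels. Collect the known terms of each column as K = Σ(ρt)_known − 3277 × (depth of known layers): K_1 = 57297.01 − 3277×22.67 = −16992.58; K_2 = 62091.84 − 3277×(3.62 + 21.84) = −21340.58.
Balance: K_1 − x×(3277 − 2892) = K_2, so x = (K_1 − K_2)/(3277 − 2892) = 4348/385 = 11.3 km.

11.3 km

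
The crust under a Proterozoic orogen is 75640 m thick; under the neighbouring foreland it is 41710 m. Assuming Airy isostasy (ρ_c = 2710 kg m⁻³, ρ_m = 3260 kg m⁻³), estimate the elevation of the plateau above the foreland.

Excess crust Δ = 75640 m − 41710 m = 33930 m, split between elevation h and root r with h + r = Δ.
Airy balance ρ_c h = (ρ_m − ρ_c) r gives r = h ρ_c/(ρ_m − ρ_c), so h (1 + ρ_c/(ρ_m − ρ_c)) = Δ, i.e. h = Δ (ρ_m − ρ_c)/ρ_m.
h = 33930 m × 550/3260 = 5720 m.

5720 m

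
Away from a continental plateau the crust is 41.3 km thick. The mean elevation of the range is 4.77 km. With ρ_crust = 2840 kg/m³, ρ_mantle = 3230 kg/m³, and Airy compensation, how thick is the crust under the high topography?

Root depth r = h ρ_c / (ρ_m − ρ_c) = 4.77 km × 2840 / 390 = 34.74 km.
Total thickness = T + h + r = 41.3 km + 4.77 km + 34.74 km = 80.8 km.

80.8 km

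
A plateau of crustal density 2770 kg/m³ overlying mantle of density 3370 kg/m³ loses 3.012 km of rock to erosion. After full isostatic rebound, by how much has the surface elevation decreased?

0.536 km

Rebound u = e ρ_c/ρ_m = 3.012 km × 2770/3370 = 2.476 km.
Net surface drop = e − u = 3.012 km − 2.476 km = e (ρ_m − ρ_c)/ρ_m = 0.536 km.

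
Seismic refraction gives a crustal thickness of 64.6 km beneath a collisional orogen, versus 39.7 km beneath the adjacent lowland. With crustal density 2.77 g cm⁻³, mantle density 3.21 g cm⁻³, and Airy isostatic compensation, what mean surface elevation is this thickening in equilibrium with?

Excess crust Δ = 64.6 km − 39.7 km = 24.9 km, split between elevation h and root r with h + r = Δ.
Airy balance ρ_c h = (ρ_m − ρ_c) r gives r = h ρ_c/(ρ_m − ρ_c), so h (1 + ρ_c/(ρ_m − ρ_c)) = Δ, i.e. h = Δ (ρ_m − ρ_c)/ρ_m.
h = 24.9 km × 0.44/3.21 = 3.41 km.

3.41 km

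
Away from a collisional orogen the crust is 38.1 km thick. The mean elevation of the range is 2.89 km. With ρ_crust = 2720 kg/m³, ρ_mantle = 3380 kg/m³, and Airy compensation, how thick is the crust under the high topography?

Root depth r = h ρ_c / (ρ_m − ρ_c) = 2.89 km × 2720 / 660 = 11.91 km.
Total thickness = T + h + r = 38.1 km + 2.89 km + 11.91 km = 52.9 km.

52.9 km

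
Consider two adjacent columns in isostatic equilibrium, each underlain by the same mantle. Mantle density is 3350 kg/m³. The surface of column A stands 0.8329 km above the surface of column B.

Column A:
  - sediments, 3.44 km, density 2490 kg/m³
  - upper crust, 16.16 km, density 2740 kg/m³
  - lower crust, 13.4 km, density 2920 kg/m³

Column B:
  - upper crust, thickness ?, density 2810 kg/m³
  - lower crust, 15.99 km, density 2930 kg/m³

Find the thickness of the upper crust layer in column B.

Take the compensation level at the base of the deeper column (depth z_c below the surface of column A) and equate Σ ρ_i t_i down to z_c; mantle fills any gap and the z_c terms cancel.
Column A: 3.44×2490 + 16.16×2740 + 13.4×2920 + (z_c − 33)×3350
Column B: 0.8329×0 + x×2810 + 15.99×2930 + (z_c − 0.8329 − 15.99 − x)×3350
The z_c×3350 term appears on both sides and cancels. Collect the known terms of each column as K = Σ(ρt)_known − 3350 × (depth of known layers): K_A = 91972 − 3350×33 = −18578; K_B = 46850.7 − 3350×(0.8329 + 15.99) = −9506.015.
Balance: K_A = K_B − x×(3350 − 2810), so x = (K_B − K_A)/(3350 − 2810) = 9071.98/540 = 16.8 km.

16.8 km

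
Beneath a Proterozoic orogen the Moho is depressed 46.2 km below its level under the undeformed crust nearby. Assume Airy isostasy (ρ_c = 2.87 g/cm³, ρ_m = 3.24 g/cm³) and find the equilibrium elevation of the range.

In Airy isostatic equilibrium: ρ_c h = (ρ_m − ρ_c) r.
h = r (ρ_m − ρ_c) / ρ_c = 46.2 km × (3.24 − 2.87) / 2.87 = 5.96 km.

5.96 km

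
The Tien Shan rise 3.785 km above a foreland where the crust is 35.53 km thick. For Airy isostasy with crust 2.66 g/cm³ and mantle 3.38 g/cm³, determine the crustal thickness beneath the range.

Root depth r = h ρ_c / (ρ_m − ρ_c) = 3.785 km × 2.66 / 0.72 = 13.98 km.
Total thickness = T + h + r = 35.53 km + 3.785 km + 13.98 km = 53.3 km.

53.3 km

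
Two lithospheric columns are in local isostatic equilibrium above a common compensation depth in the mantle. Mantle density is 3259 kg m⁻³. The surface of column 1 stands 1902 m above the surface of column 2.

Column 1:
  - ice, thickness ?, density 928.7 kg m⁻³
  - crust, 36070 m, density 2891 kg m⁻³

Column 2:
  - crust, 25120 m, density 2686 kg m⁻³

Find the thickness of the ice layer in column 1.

3140 m

Take the compensation level at the base of the deeper column (depth z_c below the surface of column 1) and equate Σ ρ_i t_i down to z_c; mantle fills any gap and the z_c terms cancel.
Column 1: x×928.7 + 36070×2891 + (z_c − 36070 − x)×3259
Column 2: 1902×0 + 25120×2686 + (z_c − 1902 − 25120)×3259
The z_c×3259 term appears on both sides and cancels. Collect the known terms of each column as K = Σ(ρt)_known − 3259 × (depth of known layers): K_1 = 104278370 − 3259×36070 = −13273760; K_2 = 67472320 − 3259×(1902 + 25120) = −20592378.
Balance: K_1 − x×(3259 − 928.7) = K_2, so x = (K_1 − K_2)/(3259 − 928.7) = 7318620/2330.3 = 3140 m.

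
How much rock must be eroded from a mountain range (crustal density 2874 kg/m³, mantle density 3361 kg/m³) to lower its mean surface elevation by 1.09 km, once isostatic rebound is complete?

7.52 km

Net drop Δ = e − u = e − e ρ_c/ρ_m = e (ρ_m − ρ_c)/ρ_m.
e = Δ ρ_m/(ρ_m − ρ_c) = 1.09 km × 3361/487 = 7.52 km.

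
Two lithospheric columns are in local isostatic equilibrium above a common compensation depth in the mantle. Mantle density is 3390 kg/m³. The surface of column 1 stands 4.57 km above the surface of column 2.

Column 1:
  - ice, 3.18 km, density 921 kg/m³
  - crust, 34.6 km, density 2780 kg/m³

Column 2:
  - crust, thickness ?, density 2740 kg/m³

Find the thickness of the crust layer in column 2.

20.7 km

Take the compensation level at the base of the deeper column (depth z_c below the surface of column 1) and equate Σ ρ_i t_i down to z_c; mantle fills any gap and the z_c terms cancel.
Column 1: 3.18×921 + 34.6×2780 + (z_c − 37.78)×3390
Column 2: 4.57×0 + x×2740 + (z_c − 4.57 − 0 − x)×3390
The z_c×3390 term appears on both sides and cancels. Collect the known terms of each column as K = Σ(ρt)_known − 3390 × (depth of known layers): K_1 = 99116.78 − 3390×37.78 = −28957.42; K_2 = 0 − 3390×(4.57 + 0) = −15492.3.
Balance: K_1 = K_2 − x×(3390 − 2740), so x = (K_2 − K_1)/(3390 − 2740) = 13465.1/650 = 20.7 km.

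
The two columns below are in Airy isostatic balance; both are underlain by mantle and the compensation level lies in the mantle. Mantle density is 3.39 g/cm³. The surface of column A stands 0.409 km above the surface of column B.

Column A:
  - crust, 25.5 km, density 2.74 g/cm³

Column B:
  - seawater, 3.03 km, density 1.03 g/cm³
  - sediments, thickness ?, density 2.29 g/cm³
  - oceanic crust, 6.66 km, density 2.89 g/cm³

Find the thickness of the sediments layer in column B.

4.28 km

Take the compensation level at the base of the deeper column (depth z_c below the surface of column A) and equate Σ ρ_i t_i down to z_c; mantle fills any gap and the z_c terms cancel.
Column A: 25.5×2.74 + (z_c − 25.5)×3.39
Column B: 0.409×0 + 3.03×1.03 + x×2.29 + 6.66×2.89 + (z_c − 0.409 − 9.69 − x)×3.39
The z_c×3.39 term appears on both sides and cancels. Collect the known terms of each column as K = Σ(ρt)_known − 3.39 × (depth of known layers): K_A = 69.87 − 3.39×25.5 = −16.575; K_B = 22.3683 − 3.39×(0.409 + 9.69) = −11.86731.
Balance: K_A = K_B − x×(3.39 − 2.29), so x = (K_B − K_A)/(3.39 − 2.29) = 4.70769/1.1 = 4.28 km.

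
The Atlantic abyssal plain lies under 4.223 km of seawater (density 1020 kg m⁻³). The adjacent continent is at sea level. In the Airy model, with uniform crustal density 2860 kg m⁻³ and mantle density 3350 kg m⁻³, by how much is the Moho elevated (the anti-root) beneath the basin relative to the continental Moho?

15.9 km

By Archimedes' principle applied to the lithosphere: replacing crust with seawater at the top is compensated by replacing crust with mantle at the base: d (ρ_c − ρ_w) = a (ρ_m − ρ_c).
a = d (ρ_c − ρ_w)/(ρ_m − ρ_c) = 4.223 km × 1840/490 = 15.9 km.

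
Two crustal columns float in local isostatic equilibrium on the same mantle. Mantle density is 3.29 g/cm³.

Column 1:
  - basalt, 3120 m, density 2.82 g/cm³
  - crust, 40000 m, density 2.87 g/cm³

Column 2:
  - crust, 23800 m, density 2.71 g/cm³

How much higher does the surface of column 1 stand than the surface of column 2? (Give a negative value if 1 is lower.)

1360 m

For any compensation level in the mantle, the mantle terms cancel and isostasy reduces to e = (Σt_1 − Σt_2) − (Σ(ρt)_1 − Σ(ρt)_2) / ρ_m.
Σt_1 = 43120 m; Σt_2 = 23800 m; Σ(ρt)_1 = 123598.4; Σ(ρt)_2 = 64498 (in m·g/cm³).
e = (43120 − 23800) − (123598.4 − 64498) / 3.29 = 1360 m.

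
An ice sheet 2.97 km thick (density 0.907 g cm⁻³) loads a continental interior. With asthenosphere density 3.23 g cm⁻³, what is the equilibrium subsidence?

0.834 km

Isostatic balance requires: the ice load ρ_ice t is balanced by mantle displaced below, ρ_m s.
s = t ρ_ice / ρ_m = 2.97 km × 0.907/3.23 = 0.834 km.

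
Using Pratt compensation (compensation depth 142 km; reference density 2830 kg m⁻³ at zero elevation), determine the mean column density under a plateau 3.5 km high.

Pratt balance: ρ_ref D = ρ (D + h).
ρ = ρ_ref D/(D + h) = 2830 × 142 km/(142 km + 3.5 km) = 2760 kg m⁻³.

2760 kg m⁻³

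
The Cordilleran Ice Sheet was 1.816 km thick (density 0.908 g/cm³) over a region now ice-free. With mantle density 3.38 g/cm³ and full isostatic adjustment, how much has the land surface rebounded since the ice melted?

0.488 km

Removing the load lets mantle flow back in; uplift u satisfies ρ_ice t = ρ_m u.
u = t ρ_ice/ρ_m = 1.816 km × 0.908/3.38 = 0.488 km.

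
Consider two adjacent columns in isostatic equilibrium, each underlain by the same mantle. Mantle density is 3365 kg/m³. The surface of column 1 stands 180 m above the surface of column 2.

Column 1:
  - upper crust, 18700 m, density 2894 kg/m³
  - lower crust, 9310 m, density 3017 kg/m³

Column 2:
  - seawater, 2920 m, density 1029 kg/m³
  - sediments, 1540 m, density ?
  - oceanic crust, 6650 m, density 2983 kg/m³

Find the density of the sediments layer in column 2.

Take the compensation level at the base of the deeper column (depth z_c below the surface of column 1) and equate Σ ρ_i t_i down to z_c; mantle fills any gap and the z_c terms cancel.
Column 1: 18700×2894 + 9310×3017 + (z_c − 28010)×3365
Column 2: 180×0 + 2920×1029 + 1540×ρ + 6650×2983 + (z_c − 180 − 11110)×3365
The z_c×3365 term appears on both sides and cancels. Collect the known terms of each column as K = Σ(ρt)_known − 3365 × (depth of known layers): K_1 = 82206070 − 3365×28010 = −12047580; K_2 = 22841630 − 3365×(180 + 11110) = −15149220.
Balance: K_1 = K_2 + 1540×ρ, so ρ = (K_1 − K_2)/1540 = 3101640/1540 = 2010 kg/m³.

2010 kg/m³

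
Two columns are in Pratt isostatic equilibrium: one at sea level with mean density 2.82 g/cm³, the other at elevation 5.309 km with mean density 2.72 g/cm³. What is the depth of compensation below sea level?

ρ_ref D = ρ (D + h) → D (ρ_ref − ρ) = ρ h.
D = ρ h/(ρ_ref − ρ) = 2.72 × 5.309 km/(2.82 − 2.72) = 144 km.

144 km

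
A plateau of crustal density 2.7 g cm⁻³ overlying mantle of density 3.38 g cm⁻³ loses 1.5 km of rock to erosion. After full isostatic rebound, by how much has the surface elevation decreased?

Rebound u = e ρ_c/ρ_m = 1.5 km × 2.7/3.38 = 1.198 km.
Net surface drop = e − u = 1.5 km − 1.198 km = e (ρ_m − ρ_c)/ρ_m = 0.302 km.

0.302 km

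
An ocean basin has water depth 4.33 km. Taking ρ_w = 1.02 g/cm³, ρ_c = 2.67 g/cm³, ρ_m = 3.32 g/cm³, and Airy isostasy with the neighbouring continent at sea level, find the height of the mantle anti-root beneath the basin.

11 km

For local isostatic compensation: replacing crust with seawater at the top is compensated by replacing crust with mantle at the base: d (ρ_c − ρ_w) = a (ρ_m − ρ_c).
a = d (ρ_c − ρ_w)/(ρ_m − ρ_c) = 4.33 km × 1.65/0.65 = 11 km.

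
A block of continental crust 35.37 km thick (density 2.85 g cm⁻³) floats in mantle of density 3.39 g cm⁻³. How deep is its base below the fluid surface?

29.7 km

Draft d = t ρ_obj/ρ_fluid = 35.37 km × 2.85/3.39 = 29.7 km.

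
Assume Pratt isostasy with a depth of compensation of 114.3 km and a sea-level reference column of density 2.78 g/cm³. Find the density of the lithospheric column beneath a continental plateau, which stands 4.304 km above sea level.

Pratt balance: ρ_ref D = ρ (D + h).
ρ = ρ_ref D/(D + h) = 2.78 × 114.3 km/(114.3 km + 4.304 km) = 2.68 g/cm³.

2.68 g/cm³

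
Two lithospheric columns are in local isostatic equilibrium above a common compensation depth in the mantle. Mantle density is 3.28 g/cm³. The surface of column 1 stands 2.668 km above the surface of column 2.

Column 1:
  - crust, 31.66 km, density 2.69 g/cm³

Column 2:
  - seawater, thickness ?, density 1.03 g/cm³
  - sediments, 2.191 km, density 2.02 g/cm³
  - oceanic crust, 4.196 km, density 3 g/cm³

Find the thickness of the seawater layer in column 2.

Take the compensation level at the base of the deeper column (depth z_c below the surface of column 1) and equate Σ ρ_i t_i down to z_c; mantle fills any gap and the z_c terms cancel.
Column 1: 31.66×2.69 + (z_c − 31.66)×3.28
Column 2: 2.668×0 + x×1.03 + 2.191×2.02 + 4.196×3 + (z_c − 2.668 − 6.387 − x)×3.28
The z_c×3.28 term appears on both sides and cancels. Collect the known terms of each column as K = Σ(ρt)_known − 3.28 × (depth of known layers): K_1 = 85.1654 − 3.28×31.66 = −18.6794; K_2 = 17.01382 − 3.28×(2.668 + 6.387) = −12.68658.
Balance: K_1 = K_2 − x×(3.28 − 1.03), so x = (K_2 − K_1)/(3.28 − 1.03) = 5.99282/2.25 = 2.66 km.

2.66 km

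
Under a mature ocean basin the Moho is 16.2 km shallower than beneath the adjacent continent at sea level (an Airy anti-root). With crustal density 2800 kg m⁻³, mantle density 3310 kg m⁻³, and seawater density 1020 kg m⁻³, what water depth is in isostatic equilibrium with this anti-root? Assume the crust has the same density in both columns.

4.64 km

Replacing a thickness d of crust by seawater at the top must be balanced by replacing crust with mantle at the base: d (ρ_c − ρ_w) = a (ρ_m − ρ_c).
d = a (ρ_m − ρ_c)/(ρ_c − ρ_w) = 16.2 km × 510/1780 = 4.64 km.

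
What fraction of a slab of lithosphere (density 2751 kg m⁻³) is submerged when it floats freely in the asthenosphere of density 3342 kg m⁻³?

Submerged fraction = ρ_obj/ρ_fluid = 2751/3342 = 82.3%.

82.3%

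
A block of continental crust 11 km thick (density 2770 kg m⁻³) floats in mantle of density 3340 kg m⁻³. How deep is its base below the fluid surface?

9.12 km

Draft d = t ρ_obj/ρ_fluid = 11 km × 2770/3340 = 9.12 km.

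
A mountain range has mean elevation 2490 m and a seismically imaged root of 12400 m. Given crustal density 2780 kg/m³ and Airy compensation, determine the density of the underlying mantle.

Airy balance: ρ_c h = (ρ_m − ρ_c) r → ρ_m = ρ_c (1 + h/r).
ρ_m = 2780 × (1 + 2490 m/12400 m) = 3340 kg/m³.

3340 kg/m³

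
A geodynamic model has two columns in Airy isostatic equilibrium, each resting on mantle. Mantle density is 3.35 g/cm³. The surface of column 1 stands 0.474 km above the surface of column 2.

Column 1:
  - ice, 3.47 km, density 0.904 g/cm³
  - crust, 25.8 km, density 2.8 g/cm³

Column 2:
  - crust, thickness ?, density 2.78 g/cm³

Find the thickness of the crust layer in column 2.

37 km

Take the compensation level at the base of the deeper column (depth z_c below the surface of column 1) and equate Σ ρ_i t_i down to z_c; mantle fills any gap and the z_c terms cancel.
Column 1: 3.47×0.904 + 25.8×2.8 + (z_c − 29.27)×3.35
Column 2: 0.474×0 + x×2.78 + (z_c − 0.474 − 0 − x)×3.35
The z_c×3.35 term appears on both sides and cancels. Collect the known terms of each column as K = Σ(ρt)_known − 3.35 × (depth of known layers): K_1 = 75.37688 − 3.35×29.27 = −22.67762; K_2 = 0 − 3.35×(0.474 + 0) = −1.5879.
Balance: K_1 = K_2 − x×(3.35 − 2.78), so x = (K_2 − K_1)/(3.35 − 2.78) = 21.0897/0.57 = 37 km.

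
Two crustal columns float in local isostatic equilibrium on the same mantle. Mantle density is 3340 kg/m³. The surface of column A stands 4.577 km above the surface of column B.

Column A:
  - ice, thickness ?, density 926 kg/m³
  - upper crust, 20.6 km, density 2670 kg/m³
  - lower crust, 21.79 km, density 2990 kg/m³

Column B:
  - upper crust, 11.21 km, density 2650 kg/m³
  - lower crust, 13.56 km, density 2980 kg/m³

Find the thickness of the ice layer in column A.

2.68 km

Take the compensation level at the base of the deeper column (depth z_c below the surface of column A) and equate Σ ρ_i t_i down to z_c; mantle fills any gap and the z_c terms cancel.
Column A: x×926 + 20.6×2670 + 21.79×2990 + (z_c − 42.39 − x)×3340
Column B: 4.577×0 + 11.21×2650 + 13.56×2980 + (z_c − 4.577 − 24.77)×3340
The z_c×3340 term appears on both sides and cancels. Collect the known terms of each column as K = Σ(ρt)_known − 3340 × (depth of known layers): K_A = 120154.1 − 3340×42.39 = −21428.5; K_B = 70115.3 − 3340×(4.577 + 24.77) = −27903.68.
Balance: K_A − x×(3340 − 926) = K_B, so x = (K_A − K_B)/(3340 − 926) = 6475.18/2414 = 2.68 km.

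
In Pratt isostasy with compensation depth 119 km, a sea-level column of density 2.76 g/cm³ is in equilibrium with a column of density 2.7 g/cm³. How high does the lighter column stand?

2.64 km

ρ_ref D = ρ (D + h) → h = D (ρ_ref − ρ)/ρ.
h = 119 km × (2.76 − 2.7)/2.7 = 2.64 km.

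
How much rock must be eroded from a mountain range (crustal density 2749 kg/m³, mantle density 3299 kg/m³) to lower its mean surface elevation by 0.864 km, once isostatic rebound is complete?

5.18 km

Net drop Δ = e − u = e − e ρ_c/ρ_m = e (ρ_m − ρ_c)/ρ_m.
e = Δ ρ_m/(ρ_m − ρ_c) = 0.864 km × 3299/550 = 5.18 km.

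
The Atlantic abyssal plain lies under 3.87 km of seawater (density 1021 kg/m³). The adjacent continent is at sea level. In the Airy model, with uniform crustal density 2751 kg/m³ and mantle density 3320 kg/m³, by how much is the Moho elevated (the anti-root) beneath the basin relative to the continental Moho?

11.8 km

In Airy isostatic equilibrium: replacing crust with seawater at the top is compensated by replacing crust with mantle at the base: d (ρ_c − ρ_w) = a (ρ_m − ρ_c).
a = d (ρ_c − ρ_w)/(ρ_m − ρ_c) = 3.87 km × 1730/569 = 11.8 km.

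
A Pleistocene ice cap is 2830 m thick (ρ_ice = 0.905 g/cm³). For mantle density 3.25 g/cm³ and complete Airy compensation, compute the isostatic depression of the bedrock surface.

For local isostatic compensation: the ice load ρ_ice t is balanced by mantle displaced below, ρ_m s.
s = t ρ_ice / ρ_m = 2830 m × 0.905/3.25 = 788 m.

788 m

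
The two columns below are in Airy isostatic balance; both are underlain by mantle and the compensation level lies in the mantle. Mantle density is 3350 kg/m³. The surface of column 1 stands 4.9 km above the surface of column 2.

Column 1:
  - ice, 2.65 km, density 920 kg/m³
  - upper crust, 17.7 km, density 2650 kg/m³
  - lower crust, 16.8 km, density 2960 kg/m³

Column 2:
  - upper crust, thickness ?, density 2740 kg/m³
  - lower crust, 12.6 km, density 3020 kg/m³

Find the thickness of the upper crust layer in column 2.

7.88 km

Take the compensation level at the base of the deeper column (depth z_c below the surface of column 1) and equate Σ ρ_i t_i down to z_c; mantle fills any gap and the z_c terms cancel.
Column 1: 2.65×920 + 17.7×2650 + 16.8×2960 + (z_c − 37.15)×3350
Column 2: 4.9×0 + x×2740 + 12.6×3020 + (z_c − 4.9 − 12.6 − x)×3350
The z_c×3350 term appears on both sides and cancels. Collect the known terms of each column as K = Σ(ρt)_known − 3350 × (depth of known layers): K_1 = 99071 − 3350×37.15 = −25381.5; K_2 = 38052 − 3350×(4.9 + 12.6) = −20573.
Balance: K_1 = K_2 − x×(3350 − 2740), so x = (K_2 − K_1)/(3350 − 2740) = 4808.5/610 = 7.88 km.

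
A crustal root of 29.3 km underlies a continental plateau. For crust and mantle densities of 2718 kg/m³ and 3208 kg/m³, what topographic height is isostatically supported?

Equating mass per unit area of the two columns: ρ_c h = (ρ_m − ρ_c) r.
h = r (ρ_m − ρ_c) / ρ_c = 29.3 km × (3208 − 2718) / 2718 = 5.28 km.

5.28 km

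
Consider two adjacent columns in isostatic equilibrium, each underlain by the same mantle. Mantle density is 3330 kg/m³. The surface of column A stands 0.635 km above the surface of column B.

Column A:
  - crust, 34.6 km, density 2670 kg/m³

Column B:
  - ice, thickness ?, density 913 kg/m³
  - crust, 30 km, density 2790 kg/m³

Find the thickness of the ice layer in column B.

1.87 km

Take the compensation level at the base of the deeper column (depth z_c below the surface of column A) and equate Σ ρ_i t_i down to z_c; mantle fills any gap and the z_c terms cancel.
Column A: 34.6×2670 + (z_c − 34.6)×3330
Column B: 0.635×0 + x×913 + 30×2790 + (z_c − 0.635 − 30 − x)×3330
The z_c×3330 term appears on both sides and cancels. Collect the known terms of each column as K = Σ(ρt)_known − 3330 × (depth of known layers): K_A = 92382 − 3330×34.6 = −22836; K_B = 83700 − 3330×(0.635 + 30) = −18314.55.
Balance: K_A = K_B − x×(3330 − 913), so x = (K_B − K_A)/(3330 − 913) = 4521.45/2417 = 1.87 km.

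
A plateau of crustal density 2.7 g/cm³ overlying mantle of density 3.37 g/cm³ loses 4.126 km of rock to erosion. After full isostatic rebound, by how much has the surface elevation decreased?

Rebound u = e ρ_c/ρ_m = 4.126 km × 2.7/3.37 = 3.306 km.
Net surface drop = e − u = 4.126 km − 3.306 km = e (ρ_m − ρ_c)/ρ_m = 0.82 km.

0.82 km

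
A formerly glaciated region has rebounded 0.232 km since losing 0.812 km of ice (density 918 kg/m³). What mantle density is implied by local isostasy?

3210 kg/m³

ρ_m = ρ_ice t / u = 918 × 0.812 km/0.232 km = 3210 kg/m³.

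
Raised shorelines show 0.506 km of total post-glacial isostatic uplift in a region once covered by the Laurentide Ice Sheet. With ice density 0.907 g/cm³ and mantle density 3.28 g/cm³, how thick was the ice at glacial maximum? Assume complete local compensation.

u = t ρ_ice/ρ_m → t = u ρ_m/ρ_ice = 0.506 km × 3.28/0.907 = 1.83 km.

1.83 km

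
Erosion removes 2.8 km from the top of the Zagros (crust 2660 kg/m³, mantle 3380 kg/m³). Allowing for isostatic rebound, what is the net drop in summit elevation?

0.596 km

Rebound u = e ρ_c/ρ_m = 2.8 km × 2660/3380 = 2.204 km.
Net surface drop = e − u = 2.8 km − 2.204 km = e (ρ_m − ρ_c)/ρ_m = 0.596 km.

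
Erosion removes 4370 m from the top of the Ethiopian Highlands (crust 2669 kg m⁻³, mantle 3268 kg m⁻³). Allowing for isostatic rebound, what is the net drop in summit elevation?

801 m

Rebound u = e ρ_c/ρ_m = 4370 m × 2669/3268 = 3569 m.
Net surface drop = e − u = 4370 m − 3569 m = e (ρ_m − ρ_c)/ρ_m = 801 m.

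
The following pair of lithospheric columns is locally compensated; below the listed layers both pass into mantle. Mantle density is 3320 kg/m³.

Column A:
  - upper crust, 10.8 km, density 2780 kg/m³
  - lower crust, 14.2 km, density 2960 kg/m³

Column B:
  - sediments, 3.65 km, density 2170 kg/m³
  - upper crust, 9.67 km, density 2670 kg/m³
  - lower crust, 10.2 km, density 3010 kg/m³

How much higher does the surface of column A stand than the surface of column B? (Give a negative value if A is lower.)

−0.814 km

For any compensation level in the mantle, the mantle terms cancel and isostasy reduces to e = (Σt_A − Σt_B) − (Σ(ρt)_A − Σ(ρt)_B) / ρ_m.
Σt_A = 25 km; Σt_B = 23.52 km; Σ(ρt)_A = 72056; Σ(ρt)_B = 64441.4 (in km·kg/m³).
e = (25 − 23.52) − (72056 − 64441.4) / 3320 = −0.814 km.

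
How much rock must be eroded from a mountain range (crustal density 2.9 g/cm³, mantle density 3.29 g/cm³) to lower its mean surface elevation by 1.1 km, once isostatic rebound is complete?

9.28 km

Net drop Δ = e − u = e − e ρ_c/ρ_m = e (ρ_m − ρ_c)/ρ_m.
e = Δ ρ_m/(ρ_m − ρ_c) = 1.1 km × 3.29/0.39 = 9.28 km.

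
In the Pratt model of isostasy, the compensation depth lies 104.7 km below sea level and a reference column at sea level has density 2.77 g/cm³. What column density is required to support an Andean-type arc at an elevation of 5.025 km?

2.64 g/cm³

Pratt balance: ρ_ref D = ρ (D + h).
ρ = ρ_ref D/(D + h) = 2.77 × 104.7 km/(104.7 km + 5.025 km) = 2.64 g/cm³.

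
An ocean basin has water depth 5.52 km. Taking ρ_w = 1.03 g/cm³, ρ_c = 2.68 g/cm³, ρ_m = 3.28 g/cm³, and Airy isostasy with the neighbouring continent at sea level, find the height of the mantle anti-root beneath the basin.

By Archimedes' principle applied to the lithosphere: replacing crust with seawater at the top is compensated by replacing crust with mantle at the base: d (ρ_c − ρ_w) = a (ρ_m − ρ_c).
a = d (ρ_c − ρ_w)/(ρ_m − ρ_c) = 5.52 km × 1.65/0.6 = 15.2 km.

15.2 km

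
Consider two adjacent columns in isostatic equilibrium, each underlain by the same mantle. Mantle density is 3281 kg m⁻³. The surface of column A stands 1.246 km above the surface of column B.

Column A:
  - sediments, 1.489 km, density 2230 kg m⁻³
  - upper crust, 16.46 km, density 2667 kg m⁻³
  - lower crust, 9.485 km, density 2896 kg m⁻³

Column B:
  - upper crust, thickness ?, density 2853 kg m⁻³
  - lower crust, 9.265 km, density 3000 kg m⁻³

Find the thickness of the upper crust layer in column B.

Take the compensation level at the base of the deeper column (depth z_c below the surface of column A) and equate Σ ρ_i t_i down to z_c; mantle fills any gap and the z_c terms cancel.
Column A: 1.489×2230 + 16.46×2667 + 9.485×2896 + (z_c − 27.434)×3281
Column B: 1.246×0 + x×2853 + 9.265×3000 + (z_c − 1.246 − 9.265 − x)×3281
The z_c×3281 term appears on both sides and cancels. Collect the known terms of each column as K = Σ(ρt)_known − 3281 × (depth of known layers): K_A = 74687.85 − 3281×27.434 = −15323.104; K_B = 27795 − 3281×(1.246 + 9.265) = −6691.591.
Balance: K_A = K_B − x×(3281 − 2853), so x = (K_B − K_A)/(3281 − 2853) = 8631.51/428 = 20.2 km.

20.2 km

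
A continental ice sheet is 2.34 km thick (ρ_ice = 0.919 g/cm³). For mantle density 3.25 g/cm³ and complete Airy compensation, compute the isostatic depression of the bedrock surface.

Isostatic balance requires: the ice load ρ_ice t is balanced by mantle displaced below, ρ_m s.
s = t ρ_ice / ρ_m = 2.34 km × 0.919/3.25 = 0.662 km.

0.662 km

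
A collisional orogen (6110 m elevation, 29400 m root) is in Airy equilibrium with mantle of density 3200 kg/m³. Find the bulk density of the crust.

ρ_c h = (ρ_m − ρ_c) r → ρ_c (h + r) = ρ_m r → ρ_c = ρ_m r / (h + r).
ρ_c = 3200 × 29400 m / (6110 m + 29400 m) = 2650 kg/m³.

2650 kg/m³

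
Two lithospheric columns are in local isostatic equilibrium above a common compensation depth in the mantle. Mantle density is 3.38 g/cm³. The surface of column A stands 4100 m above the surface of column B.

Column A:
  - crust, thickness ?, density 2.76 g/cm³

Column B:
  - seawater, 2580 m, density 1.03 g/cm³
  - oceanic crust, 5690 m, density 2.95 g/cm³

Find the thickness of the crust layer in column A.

36100 m

Take the compensation level at the base of the deeper column (depth z_c below the surface of column A) and equate Σ ρ_i t_i down to z_c; mantle fills any gap and the z_c terms cancel.
Column A: x×2.76 + (z_c − 0 − x)×3.38
Column B: 4100×0 + 2580×1.03 + 5690×2.95 + (z_c − 4100 − 8270)×3.38
The z_c×3.38 term appears on both sides and cancels. Collect the known terms of each column as K = Σ(ρt)_known − 3.38 × (depth of known layers): K_A = 0 − 3.38×0 = 0; K_B = 19442.9 − 3.38×(4100 + 8270) = −22367.7.
Balance: K_A − x×(3.38 − 2.76) = K_B, so x = (K_A − K_B)/(3.38 − 2.76) = 22367.7/0.62 = 36100 m.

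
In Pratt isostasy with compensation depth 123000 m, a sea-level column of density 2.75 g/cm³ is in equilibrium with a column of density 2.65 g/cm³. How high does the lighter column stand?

4640 m

ρ_ref D = ρ (D + h) → h = D (ρ_ref − ρ)/ρ.
h = 123000 m × (2.75 − 2.65)/2.65 = 4640 m.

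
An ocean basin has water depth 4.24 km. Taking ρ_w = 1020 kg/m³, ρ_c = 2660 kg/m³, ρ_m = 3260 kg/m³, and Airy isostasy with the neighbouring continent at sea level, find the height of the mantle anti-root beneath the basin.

11.6 km

For local isostatic compensation: replacing crust with seawater at the top is compensated by replacing crust with mantle at the base: d (ρ_c − ρ_w) = a (ρ_m − ρ_c).
a = d (ρ_c − ρ_w)/(ρ_m − ρ_c) = 4.24 km × 1640/600 = 11.6 km.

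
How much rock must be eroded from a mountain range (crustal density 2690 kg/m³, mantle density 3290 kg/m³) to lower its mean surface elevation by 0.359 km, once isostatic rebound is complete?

Net drop Δ = e − u = e − e ρ_c/ρ_m = e (ρ_m − ρ_c)/ρ_m.
e = Δ ρ_m/(ρ_m − ρ_c) = 0.359 km × 3290/600 = 1.97 km.

1.97 km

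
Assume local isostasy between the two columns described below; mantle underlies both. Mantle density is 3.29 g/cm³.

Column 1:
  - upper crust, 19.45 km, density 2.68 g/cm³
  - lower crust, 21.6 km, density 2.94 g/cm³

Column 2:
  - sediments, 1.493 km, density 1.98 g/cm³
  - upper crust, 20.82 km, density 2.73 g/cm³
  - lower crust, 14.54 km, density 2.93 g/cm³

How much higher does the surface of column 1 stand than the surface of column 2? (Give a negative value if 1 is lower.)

0.175 km

For any compensation level in the mantle, the mantle terms cancel and isostasy reduces to e = (Σt_1 − Σt_2) − (Σ(ρt)_1 − Σ(ρt)_2) / ρ_m.
Σt_1 = 41.05 km; Σt_2 = 36.853 km; Σ(ρt)_1 = 115.63; Σ(ρt)_2 = 102.39694 (in km·g/cm³).
e = (41.05 − 36.853) − (115.63 − 102.39694) / 3.29 = 0.175 km.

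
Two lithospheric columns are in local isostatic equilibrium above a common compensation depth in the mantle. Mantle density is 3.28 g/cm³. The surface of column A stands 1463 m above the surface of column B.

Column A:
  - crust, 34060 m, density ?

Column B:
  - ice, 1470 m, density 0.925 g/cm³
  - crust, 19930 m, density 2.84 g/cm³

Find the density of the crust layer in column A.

Take the compensation level at the base of the deeper column (depth z_c below the surface of column A) and equate Σ ρ_i t_i down to z_c; mantle fills any gap and the z_c terms cancel.
Column A: 34060×ρ + (z_c − 34060)×3.28
Column B: 1463×0 + 1470×0.925 + 19930×2.84 + (z_c − 1463 − 21400)×3.28
The z_c×3.28 term appears on both sides and cancels. Collect the known terms of each column as K = Σ(ρt)_known − 3.28 × (depth of known layers): K_A = 0 − 3.28×34060 = −111716.8; K_B = 57960.95 − 3.28×(1463 + 21400) = −17029.69.
Balance: K_A + 34060×ρ = K_B, so ρ = (K_B − K_A)/34060 = 94687.1/34060 = 2.78 g/cm³.

2.78 g/cm³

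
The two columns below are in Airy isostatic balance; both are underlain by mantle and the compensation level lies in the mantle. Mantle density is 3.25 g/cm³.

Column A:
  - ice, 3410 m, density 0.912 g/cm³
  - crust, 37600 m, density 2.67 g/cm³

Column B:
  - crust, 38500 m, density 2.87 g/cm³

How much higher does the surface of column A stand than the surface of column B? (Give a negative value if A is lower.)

For any compensation level in the mantle, the mantle terms cancel and isostasy reduces to e = (Σt_A − Σt_B) − (Σ(ρt)_A − Σ(ρt)_B) / ρ_m.
Σt_A = 41010 m; Σt_B = 38500 m; Σ(ρt)_A = 103501.92; Σ(ρt)_B = 110495 (in m·g/cm³).
e = (41010 − 38500) − (103501.92 − 110495) / 3.25 = 4660 m.

4660 m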